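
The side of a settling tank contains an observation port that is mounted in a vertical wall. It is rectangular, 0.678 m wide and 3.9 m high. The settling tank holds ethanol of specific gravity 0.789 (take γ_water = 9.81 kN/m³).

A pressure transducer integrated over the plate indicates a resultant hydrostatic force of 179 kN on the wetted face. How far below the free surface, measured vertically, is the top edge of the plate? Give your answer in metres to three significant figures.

γ = 0.789 × 9.81 = 7.74009 kN/m³.
A = 0.678 × 3.9 = 2.6442 m².
From F = γ·h_c·A, the centroid depth is h_c = 179/(7.74009 × 2.6442) = 8.74607 m.
The centroid lies 3.9/2 = 1.95 m below the top edge, so the top edge sits at h_top = 8.74607 − 1.95 = 6.79607 m below the surface.

d_top ≈ 6.80 m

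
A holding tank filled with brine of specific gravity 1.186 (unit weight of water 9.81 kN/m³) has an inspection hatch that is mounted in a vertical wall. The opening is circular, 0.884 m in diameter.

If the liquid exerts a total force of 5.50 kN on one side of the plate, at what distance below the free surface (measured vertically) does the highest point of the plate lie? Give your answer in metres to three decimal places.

γ = 1.186 × 9.81 = 11.63466 kN/m³.
A = π(0.442)² = 0.613754 m².
From F = γ·h_c·A, the centroid depth is h_c = 5.50/(11.63466 × 0.613754) = 0.77022 m.
The centroid is at the centre, 0.442 m below the top of the plate, so the highest point sits at h_top = 0.77022 − 0.442 = 0.32822 m below the surface.

d_top ≈ 0.328 m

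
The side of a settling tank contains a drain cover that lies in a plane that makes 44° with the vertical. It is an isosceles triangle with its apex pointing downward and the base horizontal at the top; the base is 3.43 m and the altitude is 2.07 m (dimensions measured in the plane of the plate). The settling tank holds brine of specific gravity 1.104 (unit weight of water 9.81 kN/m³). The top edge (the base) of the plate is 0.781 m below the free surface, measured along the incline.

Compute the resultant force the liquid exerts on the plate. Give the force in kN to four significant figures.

γ = 1.104 × 9.81 = 10.83024 kN/m³.
The plate makes 44° with the vertical, i.e. θ = 90° − 44° = 46° to the horizontal. Measuring y along the incline from the free-surface line, vertical depth h = y·sinθ with sinθ = 0.719340.
With the apex down, the centroid sits h/3 = 2.07/3 = 0.69 m below the base (the top edge), so y_c = 0.781 + 0.69 = 1.471 m and h_c = 1.471 × 0.719340 = 1.05815 m.
A = ½ × 3.43 × 2.07 = 3.55005 m².
Resultant F = γ·h_c·A = 10.83024 × 1.05815 × 3.55005 = 40.6836 kN.

F ≈ 40.68 kN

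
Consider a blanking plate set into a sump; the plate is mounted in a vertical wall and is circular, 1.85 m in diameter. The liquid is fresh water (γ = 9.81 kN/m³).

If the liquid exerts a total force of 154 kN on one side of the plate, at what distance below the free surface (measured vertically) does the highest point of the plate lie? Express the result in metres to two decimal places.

γ = 9.81 kN/m³.
A = π(0.925)² = 2.68803 m².
From F = γ·h_c·A, the centroid depth is h_c = 154/(9.81 × 2.68803) = 5.84006 m.
The centroid is at the centre, 0.925 m below the top of the plate, so the highest point sits at h_top = 5.84006 − 0.925 = 4.91506 m below the surface.

d_top ≈ 4.92 m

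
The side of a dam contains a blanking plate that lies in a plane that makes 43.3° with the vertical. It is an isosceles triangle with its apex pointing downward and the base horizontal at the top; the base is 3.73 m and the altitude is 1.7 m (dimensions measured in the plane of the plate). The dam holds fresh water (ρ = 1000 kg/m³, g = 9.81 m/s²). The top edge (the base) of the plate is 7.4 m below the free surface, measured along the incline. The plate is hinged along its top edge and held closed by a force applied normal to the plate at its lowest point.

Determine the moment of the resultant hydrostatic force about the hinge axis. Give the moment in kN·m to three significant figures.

M ≈ 106 kN·m

γ = ρg = 1000 × 9.81 = 9810 N/m³ = 9.81 kN/m³.
The plate makes 43.3° with the vertical, i.e. θ = 90° − 43.3° = 46.7° to the horizontal. Measuring y along the incline from the free-surface line, vertical depth h = y·sinθ with sinθ = 0.727773.
With the apex down, the centroid sits h/3 = 1.7/3 = 0.566667 m below the base (the top edge), so y_c = 7.4 + 0.566667 = 7.96667 m and h_c = 7.96667 × 0.727773 = 5.79793 m.
A = ½ × 3.73 × 1.7 = 3.1705 m².
Resultant F = γ·h_c·A = 9.81 × 5.79793 × 3.1705 = 180.331 kN.
I_c = b·h³/36 = 3.73 × 1.7³/36 = 0.509041 m⁴.
Centre of pressure: y_p = y_c + I_c/(y_c·A) = 7.96667 + 0.509041/(7.96667 × 3.1705) = 7.96667 + 0.0201534 = 7.98682 m along the plane.
The resultant acts 0.566667 + 0.0201534 = 0.58682 m (along the plate) below the hinge at the top edge, so the moment about the hinge is M = F × 0.58682 = 180.331 × 0.58682 = 105.822 kN·m.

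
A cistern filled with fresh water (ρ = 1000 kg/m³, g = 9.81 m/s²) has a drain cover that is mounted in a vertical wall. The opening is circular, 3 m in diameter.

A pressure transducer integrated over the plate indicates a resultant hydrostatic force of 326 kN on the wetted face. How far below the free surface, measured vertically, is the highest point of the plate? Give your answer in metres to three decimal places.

d_top ≈ 3.201 m

γ = ρg = 1000 × 9.81 = 9810 N/m³ = 9.81 kN/m³.
A = π(1.5)² = 7.06858 m².
From F = γ·h_c·A, the centroid depth is h_c = 326/(9.81 × 7.06858) = 4.70128 m.
The centroid is at the centre, 1.5 m below the top of the plate, so the highest point sits at h_top = 4.70128 − 1.5 = 3.20128 m below the surface.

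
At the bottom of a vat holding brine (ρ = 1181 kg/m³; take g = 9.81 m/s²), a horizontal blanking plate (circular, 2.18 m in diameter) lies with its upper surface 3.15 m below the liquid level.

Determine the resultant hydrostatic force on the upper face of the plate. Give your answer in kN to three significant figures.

F ≈ 136 kN

γ = ρg = 1181 × 9.81 / 1000 = 11.58561 kN/m³.
The plate is horizontal, so pressure is uniform at p = γ·h = 11.58561 × 3.15 = 36.4947 kN/m².
A = π(1.09)² = 3.73253 m².
F = p·A = 36.4947 × 3.73253 = 136.218 kN.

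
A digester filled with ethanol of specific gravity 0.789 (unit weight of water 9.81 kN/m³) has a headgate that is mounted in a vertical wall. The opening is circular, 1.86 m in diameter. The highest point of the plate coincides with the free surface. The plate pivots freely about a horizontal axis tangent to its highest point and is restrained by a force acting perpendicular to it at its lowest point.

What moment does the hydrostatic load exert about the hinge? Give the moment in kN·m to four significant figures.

M ≈ 22.74 kN·m

γ = 0.789 × 9.81 = 7.74009 kN/m³.
The centroid is at the centre, 0.93 m below the top of the plate, so the centroid depth is h_c = 0.93 m.
A = π(0.93)² = 2.71716 m².
Resultant F = γ·h_c·A = 7.74009 × 0.93 × 2.71716 = 19.5589 kN.
I_c = πr⁴/4 = π × 0.93⁴/4 = 0.587519 m⁴.
Centre of pressure: y_p = y_c + I_c/(y_c·A) = 0.93 + 0.587519/(0.93 × 2.71716) = 0.93 + 0.2325 = 1.1625 m along the plane.
The resultant acts 0.93 + 0.2325 = 1.1625 m (along the plate) below the hinge at the top edge, so the moment about the hinge is M = F × 1.1625 = 19.5589 × 1.1625 = 22.7372 kN·m.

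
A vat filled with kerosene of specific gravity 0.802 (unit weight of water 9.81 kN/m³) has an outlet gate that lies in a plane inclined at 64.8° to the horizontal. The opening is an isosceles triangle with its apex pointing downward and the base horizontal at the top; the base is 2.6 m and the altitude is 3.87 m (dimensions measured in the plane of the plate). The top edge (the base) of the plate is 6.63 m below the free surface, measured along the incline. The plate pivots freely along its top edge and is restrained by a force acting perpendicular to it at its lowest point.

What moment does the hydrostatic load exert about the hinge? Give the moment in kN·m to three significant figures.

M ≈ 396 kN·m

γ = 0.802 × 9.81 = 7.86762 kN/m³.
Let θ = 64.8° be the plate's angle to the horizontal; measure y along the incline from where the plane meets the free surface. Vertical depth h = y·sinθ with sinθ = 0.904827.
With the apex down, the centroid sits h/3 = 3.87/3 = 1.29 m below the base (the top edge), so y_c = 6.63 + 1.29 = 7.92 m and h_c = 7.92 × 0.904827 = 7.16623 m.
A = ½ × 2.6 × 3.87 = 5.031 m².
Resultant F = γ·h_c·A = 7.86762 × 7.16623 × 5.031 = 283.654 kN.
I_c = b·h³/36 = 2.6 × 3.87³/36 = 4.18604 m⁴.
Centre of pressure: y_p = y_c + I_c/(y_c·A) = 7.92 + 4.18604/(7.92 × 5.031) = 7.92 + 0.105057 = 8.02506 m along the plane.
The resultant acts 1.29 + 0.105057 = 1.39506 m (along the plate) below the hinge at the top edge, so the moment about the hinge is M = F × 1.39506 = 283.654 × 1.39506 = 395.714 kN·m.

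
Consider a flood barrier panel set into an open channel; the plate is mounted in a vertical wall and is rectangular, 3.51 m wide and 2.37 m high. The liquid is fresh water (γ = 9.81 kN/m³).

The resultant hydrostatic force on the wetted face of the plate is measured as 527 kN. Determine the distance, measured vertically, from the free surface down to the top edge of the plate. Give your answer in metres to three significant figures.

γ = 9.81 kN/m³.
A = 3.51 × 2.37 = 8.3187 m².
From F = γ·h_c·A, the centroid depth is h_c = 527/(9.81 × 8.3187) = 6.45782 m.
The centroid lies 2.37/2 = 1.185 m below the top edge, so the top edge sits at h_top = 6.45782 − 1.185 = 5.27282 m below the surface.

d_top ≈ 5.27 m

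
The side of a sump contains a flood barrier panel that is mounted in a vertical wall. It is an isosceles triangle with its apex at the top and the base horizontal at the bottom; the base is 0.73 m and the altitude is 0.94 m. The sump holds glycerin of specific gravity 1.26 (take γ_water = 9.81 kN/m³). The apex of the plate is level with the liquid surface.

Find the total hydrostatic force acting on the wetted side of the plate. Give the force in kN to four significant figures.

γ = 1.26 × 9.81 = 12.3606 kN/m³.
With the apex up, the centroid sits 2h/3 = 2 × 0.94/3 = 0.626667 m below the apex, so the centroid depth is h_c = 0.626667 m.
A = ½ × 0.73 × 0.94 = 0.3431 m².
Resultant F = γ·h_c·A = 12.3606 × 0.626667 × 0.3431 = 2.65765 kN.

F ≈ 2.658 kN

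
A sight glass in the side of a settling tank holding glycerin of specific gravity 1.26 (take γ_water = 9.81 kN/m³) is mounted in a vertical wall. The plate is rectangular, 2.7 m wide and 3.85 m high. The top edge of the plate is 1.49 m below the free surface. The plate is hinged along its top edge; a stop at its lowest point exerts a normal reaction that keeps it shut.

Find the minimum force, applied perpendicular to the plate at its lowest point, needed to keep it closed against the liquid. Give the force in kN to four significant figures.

γ = 1.26 × 9.81 = 12.3606 kN/m³.
The centroid lies 3.85/2 = 1.925 m below the top edge, so the centroid depth is h_c = 1.49 + 1.925 = 3.415 m.
A = 2.7 × 3.85 = 10.395 m².
Resultant F = γ·h_c·A = 12.3606 × 3.415 × 10.395 = 438.788 kN.
I_c = b·h³/12 = 2.7 × 3.85³/12 = 12.84 m⁴.
Centre of pressure: y_p = y_c + I_c/(y_c·A) = 3.415 + 12.84/(3.415 × 10.395) = 3.415 + 0.361701 = 3.7767 m along the plane.
The resultant acts 1.925 + 0.361701 = 2.2867 m (along the plate) below the hinge at the top edge, so the moment about the hinge is M = F × 2.2867 = 438.788 × 2.2867 = 1003.38 kN·m.
A normal force at the bottom, 3.85 m from the hinge, must supply this moment: P = 1003.38/3.85 = 260.618 kN.

P ≈ 260.6 kN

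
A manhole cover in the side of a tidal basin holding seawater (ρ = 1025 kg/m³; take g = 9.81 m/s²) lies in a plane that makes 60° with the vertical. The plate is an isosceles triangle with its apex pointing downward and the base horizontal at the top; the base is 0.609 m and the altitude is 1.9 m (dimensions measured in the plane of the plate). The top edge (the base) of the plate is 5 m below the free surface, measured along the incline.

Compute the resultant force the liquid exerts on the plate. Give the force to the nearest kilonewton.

F ≈ 16 kN

γ = ρg = 1025 × 9.81 / 1000 = 10.05525 kN/m³.
The plate makes 60° with the vertical, i.e. θ = 90° − 60° = 30° to the horizontal. Measuring y along the incline from the free-surface line, vertical depth h = y·sinθ with sinθ = 0.500000.
With the apex down, the centroid sits h/3 = 1.9/3 = 0.633333 m below the base (the top edge), so y_c = 5 + 0.633333 = 5.63333 m and h_c = 5.63333 × 0.500000 = 2.81666 m.
A = ½ × 0.609 × 1.9 = 0.57855 m².
Resultant F = γ·h_c·A = 10.05525 × 2.81666 × 0.57855 = 16.3858 kN.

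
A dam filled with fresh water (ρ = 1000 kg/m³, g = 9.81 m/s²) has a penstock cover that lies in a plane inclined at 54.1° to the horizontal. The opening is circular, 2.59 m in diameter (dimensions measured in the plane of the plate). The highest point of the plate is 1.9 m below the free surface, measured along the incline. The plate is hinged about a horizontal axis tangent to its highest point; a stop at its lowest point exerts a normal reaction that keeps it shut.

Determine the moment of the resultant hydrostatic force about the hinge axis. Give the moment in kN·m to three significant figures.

M ≈ 191 kN·m

γ = ρg = 1000 × 9.81 = 9810 N/m³ = 9.81 kN/m³.
Let θ = 54.1° be the plate's angle to the horizontal; measure y along the incline from where the plane meets the free surface. Vertical depth h = y·sinθ with sinθ = 0.810042.
The centroid is at the centre, 1.295 m below the top of the plate, so y_c = 1.9 + 1.295 = 3.195 m and h_c = 3.195 × 0.810042 = 2.58808 m.
A = π(1.295)² = 5.26853 m².
Resultant F = γ·h_c·A = 9.81 × 2.58808 × 5.26853 = 133.763 kN.
I_c = πr⁴/4 = π × 1.295⁴/4 = 2.20886 m⁴.
Centre of pressure: y_p = y_c + I_c/(y_c·A) = 3.195 + 2.20886/(3.195 × 5.26853) = 3.195 + 0.131222 = 3.32622 m along the plane.
The resultant acts 1.295 + 0.131222 = 1.42622 m (along the plate) below the hinge at the top edge, so the moment about the hinge is M = F × 1.42622 = 133.763 × 1.42622 = 190.775 kN·m.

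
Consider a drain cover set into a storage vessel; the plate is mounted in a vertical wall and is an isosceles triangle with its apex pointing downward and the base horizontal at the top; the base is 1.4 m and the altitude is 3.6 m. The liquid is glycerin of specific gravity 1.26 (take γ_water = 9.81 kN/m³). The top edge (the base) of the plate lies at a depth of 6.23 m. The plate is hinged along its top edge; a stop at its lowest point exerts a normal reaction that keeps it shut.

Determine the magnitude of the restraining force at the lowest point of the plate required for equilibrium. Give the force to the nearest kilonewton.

γ = 1.26 × 9.81 = 12.3606 kN/m³.
With the apex down, the centroid sits h/3 = 3.6/3 = 1.2 m below the base (the top edge), so the centroid depth is h_c = 6.23 + 1.2 = 7.43 m.
A = ½ × 1.4 × 3.6 = 2.52 m².
Resultant F = γ·h_c·A = 12.3606 × 7.43 × 2.52 = 231.435 kN.
I_c = b·h³/36 = 1.4 × 3.6³/36 = 1.8144 m⁴.
Centre of pressure: y_p = y_c + I_c/(y_c·A) = 7.43 + 1.8144/(7.43 × 2.52) = 7.43 + 0.0969044 = 7.5269 m along the plane.
The resultant acts 1.2 + 0.0969044 = 1.2969 m (along the plate) below the hinge at the top edge, so the moment about the hinge is M = F × 1.2969 = 231.435 × 1.2969 = 300.148 kN·m.
A normal force at the bottom, 3.6 m from the hinge, must supply this moment: P = 300.148/3.6 = 83.3744 kN.

P ≈ 83 kN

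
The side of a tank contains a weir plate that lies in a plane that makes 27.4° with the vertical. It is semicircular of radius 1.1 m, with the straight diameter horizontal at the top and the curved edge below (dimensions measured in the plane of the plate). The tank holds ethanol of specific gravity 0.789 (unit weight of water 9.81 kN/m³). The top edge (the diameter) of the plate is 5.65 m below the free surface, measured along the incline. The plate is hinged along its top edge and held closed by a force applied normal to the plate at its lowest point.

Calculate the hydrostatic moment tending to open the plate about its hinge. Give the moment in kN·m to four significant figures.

γ = 0.789 × 9.81 = 7.74009 kN/m³.
The plate makes 27.4° with the vertical, i.e. θ = 90° − 27.4° = 62.6° to the horizontal. Measuring y along the incline from the free-surface line, vertical depth h = y·sinθ with sinθ = 0.887815.
The centroid of a semicircle lies 4r/(3π) = 0.466854 m from the diameter, here below the top edge, so y_c = 5.65 + 0.466854 = 6.11685 m and h_c = 6.11685 × 0.887815 = 5.43063 m.
A = πr²/2 = π × 1.1²/2 = 1.90066 m².
Resultant F = γ·h_c·A = 7.74009 × 5.43063 × 1.90066 = 79.8915 kN.
I_c = (π/8 − 8/(9π))·r⁴ = 0.109757 × 1.1⁴ = 0.160695 m⁴.
Centre of pressure: y_p = y_c + I_c/(y_c·A) = 6.11685 + 0.160695/(6.11685 × 1.90066) = 6.11685 + 0.013822 = 6.13067 m along the plane.
The resultant acts 0.466854 + 0.013822 = 0.480676 m (along the plate) below the hinge at the top edge, so the moment about the hinge is M = F × 0.480676 = 79.8915 × 0.480676 = 38.4019 kN·m.

M ≈ 38.40 kN·m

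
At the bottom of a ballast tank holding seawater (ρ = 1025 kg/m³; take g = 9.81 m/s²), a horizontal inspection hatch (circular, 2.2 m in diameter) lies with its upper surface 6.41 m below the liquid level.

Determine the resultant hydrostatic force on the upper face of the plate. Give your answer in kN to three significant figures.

γ = ρg = 1025 × 9.81 / 1000 = 10.05525 kN/m³.
The plate is horizontal, so pressure is uniform at p = γ·h = 10.05525 × 6.41 = 64.4542 kN/m².
A = π(1.1)² = 3.80133 m².
F = p·A = 64.4542 × 3.80133 = 245.012 kN.

F ≈ 245 kN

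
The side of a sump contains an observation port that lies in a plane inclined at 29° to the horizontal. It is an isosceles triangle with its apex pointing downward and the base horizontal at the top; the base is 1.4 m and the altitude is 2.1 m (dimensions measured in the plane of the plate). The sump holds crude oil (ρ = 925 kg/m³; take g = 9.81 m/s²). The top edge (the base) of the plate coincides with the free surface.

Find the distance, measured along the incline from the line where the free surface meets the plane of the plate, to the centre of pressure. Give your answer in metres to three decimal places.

y_p = 1.050 m

γ = ρg = 925 × 9.81 / 1000 = 9.07425 kN/m³.
Let θ = 29° be the plate's angle to the horizontal; measure y along the incline from where the plane meets the free surface. Vertical depth h = y·sinθ with sinθ = 0.484810.
With the apex down, the centroid sits h/3 = 2.1/3 = 0.7 m below the base (the top edge), so y_c = 0.7 m and h_c = 0.7 × 0.484810 = 0.339367 m.
A = ½ × 1.4 × 2.1 = 1.47 m².
Resultant F = γ·h_c·A = 9.07425 × 0.339367 × 1.47 = 4.52687 kN.
I_c = b·h³/36 = 1.4 × 2.1³/36 = 0.36015 m⁴.
Centre of pressure: y_p = y_c + I_c/(y_c·A) = 0.7 + 0.36015/(0.7 × 1.47) = 0.7 + 0.35 = 1.05 m along the plane.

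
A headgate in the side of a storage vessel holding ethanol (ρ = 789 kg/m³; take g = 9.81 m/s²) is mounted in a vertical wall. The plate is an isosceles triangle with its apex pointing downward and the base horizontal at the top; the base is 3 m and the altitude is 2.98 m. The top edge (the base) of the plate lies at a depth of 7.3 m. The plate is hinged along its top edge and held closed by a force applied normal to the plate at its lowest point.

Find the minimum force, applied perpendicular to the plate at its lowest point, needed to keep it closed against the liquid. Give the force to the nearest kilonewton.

P ≈ 101 kN

γ = ρg = 789 × 9.81 / 1000 = 7.74009 kN/m³.
With the apex down, the centroid sits h/3 = 2.98/3 = 0.993333 m below the base (the top edge), so the centroid depth is h_c = 7.3 + 0.993333 = 8.29333 m.
A = ½ × 3 × 2.98 = 4.47 m².
Resultant F = γ·h_c·A = 7.74009 × 8.29333 × 4.47 = 286.934 kN.
I_c = b·h³/36 = 3 × 2.98³/36 = 2.2053 m⁴.
Centre of pressure: y_p = y_c + I_c/(y_c·A) = 8.29333 + 2.2053/(8.29333 × 4.47) = 8.29333 + 0.0594883 = 8.35282 m along the plane.
The resultant acts 0.993333 + 0.0594883 = 1.05282 m (along the plate) below the hinge at the top edge, so the moment about the hinge is M = F × 1.05282 = 286.934 × 1.05282 = 302.09 kN·m.
A normal force at the bottom, 2.98 m from the hinge, must supply this moment: P = 302.09/2.98 = 101.372 kN.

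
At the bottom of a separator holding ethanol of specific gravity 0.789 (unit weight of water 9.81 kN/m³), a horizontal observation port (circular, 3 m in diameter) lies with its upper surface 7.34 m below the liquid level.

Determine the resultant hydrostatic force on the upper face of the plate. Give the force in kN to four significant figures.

F ≈ 401.6 kN

γ = 0.789 × 9.81 = 7.74009 kN/m³.
The plate is horizontal, so pressure is uniform at p = γ·h = 7.74009 × 7.34 = 56.8123 kN/m².
A = π(1.5)² = 7.06858 m².
F = p·A = 56.8123 × 7.06858 = 401.582 kN.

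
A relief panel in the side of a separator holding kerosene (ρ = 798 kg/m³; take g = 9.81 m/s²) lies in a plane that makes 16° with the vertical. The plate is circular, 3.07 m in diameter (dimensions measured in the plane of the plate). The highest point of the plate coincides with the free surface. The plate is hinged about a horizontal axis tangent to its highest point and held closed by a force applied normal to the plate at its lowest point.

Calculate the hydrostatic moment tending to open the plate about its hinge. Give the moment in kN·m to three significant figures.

γ = ρg = 798 × 9.81 / 1000 = 7.82838 kN/m³.
The plate makes 16° with the vertical, i.e. θ = 90° − 16° = 74° to the horizontal. Measuring y along the incline from the free-surface line, vertical depth h = y·sinθ with sinθ = 0.961262.
The centroid is at the centre, 1.535 m below the top of the plate, so y_c = 1.535 m and h_c = 1.535 × 0.961262 = 1.47554 m.
A = π(1.535)² = 7.4023 m².
Resultant F = γ·h_c·A = 7.82838 × 1.47554 × 7.4023 = 85.5046 kN.
I_c = πr⁴/4 = π × 1.535⁴/4 = 4.36037 m⁴.
Centre of pressure: y_p = y_c + I_c/(y_c·A) = 1.535 + 4.36037/(1.535 × 7.4023) = 1.535 + 0.38375 = 1.91875 m along the plane.
The resultant acts 1.535 + 0.38375 = 1.91875 m (along the plate) below the hinge at the top edge, so the moment about the hinge is M = F × 1.91875 = 85.5046 × 1.91875 = 164.062 kN·m.

M ≈ 164 kN·m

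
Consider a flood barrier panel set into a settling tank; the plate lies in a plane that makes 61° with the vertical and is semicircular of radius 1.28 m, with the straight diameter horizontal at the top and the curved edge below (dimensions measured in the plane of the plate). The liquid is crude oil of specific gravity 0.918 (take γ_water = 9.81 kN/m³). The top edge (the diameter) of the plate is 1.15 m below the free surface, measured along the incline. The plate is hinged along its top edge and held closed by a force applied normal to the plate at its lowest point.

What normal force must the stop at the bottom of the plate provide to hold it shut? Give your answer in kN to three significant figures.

γ = 0.918 × 9.81 = 9.00558 kN/m³.
The plate makes 61° with the vertical, i.e. θ = 90° − 61° = 29° to the horizontal. Measuring y along the incline from the free-surface line, vertical depth h = y·sinθ with sinθ = 0.484810.
The centroid of a semicircle lies 4r/(3π) = 0.543249 m from the diameter, here below the top edge, so y_c = 1.15 + 0.543249 = 1.69325 m and h_c = 1.69325 × 0.484810 = 0.820905 m.
A = πr²/2 = π × 1.28²/2 = 2.57359 m².
Resultant F = γ·h_c·A = 9.00558 × 0.820905 × 2.57359 = 19.0258 kN.
I_c = (π/8 − 8/(9π))·r⁴ = 0.109757 × 1.28⁴ = 0.294627 m⁴.
Centre of pressure: y_p = y_c + I_c/(y_c·A) = 1.69325 + 0.294627/(1.69325 × 2.57359) = 1.69325 + 0.0676102 = 1.76086 m along the plane.
The resultant acts 0.543249 + 0.0676102 = 0.610859 m (along the plate) below the hinge at the top edge, so the moment about the hinge is M = F × 0.610859 = 19.0258 × 0.610859 = 11.6221 kN·m.
A normal force at the bottom, 1.28 m from the hinge, must supply this moment: P = 11.6221/1.28 = 9.07977 kN.

P ≈ 9.08 kN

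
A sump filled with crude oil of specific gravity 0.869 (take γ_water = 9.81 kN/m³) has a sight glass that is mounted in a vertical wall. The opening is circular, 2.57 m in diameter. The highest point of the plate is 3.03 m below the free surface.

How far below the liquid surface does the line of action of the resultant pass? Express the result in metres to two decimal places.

h_p = 4.41 m

γ = 0.869 × 9.81 = 8.52489 kN/m³.
The centroid is at the centre, 1.285 m below the top of the plate, so the centroid depth is h_c = 3.03 + 1.285 = 4.315 m.
A = π(1.285)² = 5.18748 m².
Resultant F = γ·h_c·A = 8.52489 × 4.315 × 5.18748 = 190.821 kN.
I_c = πr⁴/4 = π × 1.285⁴/4 = 2.14142 m⁴.
Centre of pressure: y_p = y_c + I_c/(y_c·A) = 4.315 + 2.14142/(4.315 × 5.18748) = 4.315 + 0.0956675 = 4.41067 m along the plane.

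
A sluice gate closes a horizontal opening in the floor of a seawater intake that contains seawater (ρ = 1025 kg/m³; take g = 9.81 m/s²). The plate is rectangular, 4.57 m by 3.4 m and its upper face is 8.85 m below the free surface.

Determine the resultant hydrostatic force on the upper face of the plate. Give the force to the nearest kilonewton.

F ≈ 1383 kN

γ = ρg = 1025 × 9.81 / 1000 = 10.05525 kN/m³.
The plate is horizontal, so pressure is uniform at p = γ·h = 10.05525 × 8.85 = 88.989 kN/m².
A = 4.57 × 3.4 = 15.538 m².
F = p·A = 88.989 × 15.538 = 1382.71 kN.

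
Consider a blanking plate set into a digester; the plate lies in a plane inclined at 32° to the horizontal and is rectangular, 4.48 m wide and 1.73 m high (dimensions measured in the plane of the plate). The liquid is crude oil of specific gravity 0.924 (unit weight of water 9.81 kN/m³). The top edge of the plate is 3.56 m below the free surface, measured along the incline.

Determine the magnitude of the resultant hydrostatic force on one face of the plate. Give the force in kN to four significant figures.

γ = 0.924 × 9.81 = 9.06444 kN/m³.
Let θ = 32° be the plate's angle to the horizontal; measure y along the incline from where the plane meets the free surface. Vertical depth h = y·sinθ with sinθ = 0.529919.
The centroid lies 1.73/2 = 0.865 m below the top edge, so y_c = 3.56 + 0.865 = 4.425 m and h_c = 4.425 × 0.529919 = 2.34489 m.
A = 4.48 × 1.73 = 7.7504 m².
Resultant F = γ·h_c·A = 9.06444 × 2.34489 × 7.7504 = 164.736 kN.

F ≈ 164.7 kN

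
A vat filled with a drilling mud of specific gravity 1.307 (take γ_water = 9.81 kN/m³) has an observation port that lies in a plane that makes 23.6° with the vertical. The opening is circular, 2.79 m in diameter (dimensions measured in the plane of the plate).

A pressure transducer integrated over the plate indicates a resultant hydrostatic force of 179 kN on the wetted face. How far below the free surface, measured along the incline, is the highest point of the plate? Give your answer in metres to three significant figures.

y_top ≈ 1.10 m

γ = 1.307 × 9.81 = 12.82167 kN/m³.
A = π(1.395)² = 6.11362 m².
From F = γ·h_c·A, the centroid depth is h_c = 179/(12.82167 × 6.11362) = 2.28355 m.
The plate makes 23.6° with the vertical, i.e. θ = 90° − 23.6° = 66.4° to the horizontal. Measuring y along the incline from the free-surface line, vertical depth h = y·sinθ with sinθ = 0.916363.
Along the incline, y_c = h_c/sinθ = 2.28355/0.916363 = 2.49197 m.
The centroid is at the centre, 1.395 m below the top of the plate, so the highest point sits at y_top = 2.49197 − 1.395 = 1.09697 m along the incline.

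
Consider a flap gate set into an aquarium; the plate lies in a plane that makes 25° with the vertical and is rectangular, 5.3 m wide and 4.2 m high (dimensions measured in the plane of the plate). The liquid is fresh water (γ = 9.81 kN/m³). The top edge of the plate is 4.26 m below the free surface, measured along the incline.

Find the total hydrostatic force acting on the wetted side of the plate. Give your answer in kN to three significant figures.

F ≈ 1260 kN

γ = 9.81 kN/m³.
The plate makes 25° with the vertical, i.e. θ = 90° − 25° = 65° to the horizontal. Measuring y along the incline from the free-surface line, vertical depth h = y·sinθ with sinθ = 0.906308.
The centroid lies 4.2/2 = 2.1 m below the top edge, so y_c = 4.26 + 2.1 = 6.36 m and h_c = 6.36 × 0.906308 = 5.76412 m.
A = 5.3 × 4.2 = 22.26 m².
Resultant F = γ·h_c·A = 9.81 × 5.76412 × 22.26 = 1258.71 kN.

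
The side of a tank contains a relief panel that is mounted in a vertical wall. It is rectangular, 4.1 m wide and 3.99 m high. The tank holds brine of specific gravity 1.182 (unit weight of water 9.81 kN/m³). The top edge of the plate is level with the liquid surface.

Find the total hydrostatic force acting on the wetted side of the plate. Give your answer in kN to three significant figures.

F ≈ 378 kN

γ = 1.182 × 9.81 = 11.59542 kN/m³.
The centroid lies 3.99/2 = 1.995 m below the top edge, so the centroid depth is h_c = 1.995 m.
A = 4.1 × 3.99 = 16.359 m².
Resultant F = γ·h_c·A = 11.59542 × 1.995 × 16.359 = 378.431 kN.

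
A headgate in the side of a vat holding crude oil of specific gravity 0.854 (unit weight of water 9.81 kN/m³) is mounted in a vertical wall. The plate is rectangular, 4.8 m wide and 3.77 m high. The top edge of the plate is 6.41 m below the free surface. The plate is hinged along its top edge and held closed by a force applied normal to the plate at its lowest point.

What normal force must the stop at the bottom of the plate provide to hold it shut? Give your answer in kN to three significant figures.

P ≈ 676 kN

γ = 0.854 × 9.81 = 8.37774 kN/m³.
The centroid lies 3.77/2 = 1.885 m below the top edge, so the centroid depth is h_c = 6.41 + 1.885 = 8.295 m.
A = 4.8 × 3.77 = 18.096 m².
Resultant F = γ·h_c·A = 8.37774 × 8.295 × 18.096 = 1257.55 kN.
I_c = b·h³/12 = 4.8 × 3.77³/12 = 21.4331 m⁴.
Centre of pressure: y_p = y_c + I_c/(y_c·A) = 8.295 + 21.4331/(8.295 × 18.096) = 8.295 + 0.142786 = 8.43779 m along the plane.
The resultant acts 1.885 + 0.142786 = 2.02779 m (along the plate) below the hinge at the top edge, so the moment about the hinge is M = F × 2.02779 = 1257.55 × 2.02779 = 2550.05 kN·m.
A normal force at the bottom, 3.77 m from the hinge, must supply this moment: P = 2550.05/3.77 = 676.406 kN.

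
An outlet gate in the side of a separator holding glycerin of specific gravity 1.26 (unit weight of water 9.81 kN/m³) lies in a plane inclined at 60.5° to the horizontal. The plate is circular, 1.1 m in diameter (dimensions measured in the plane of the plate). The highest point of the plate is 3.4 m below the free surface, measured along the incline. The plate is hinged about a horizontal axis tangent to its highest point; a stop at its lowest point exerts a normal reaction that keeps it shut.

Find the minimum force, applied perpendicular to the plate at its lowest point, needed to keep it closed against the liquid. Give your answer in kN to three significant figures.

γ = 1.26 × 9.81 = 12.3606 kN/m³.
Let θ = 60.5° be the plate's angle to the horizontal; measure y along the incline from where the plane meets the free surface. Vertical depth h = y·sinθ with sinθ = 0.870356.
The centroid is at the centre, 0.55 m below the top of the plate, so y_c = 3.4 + 0.55 = 3.95 m and h_c = 3.95 × 0.870356 = 3.43791 m.
A = π(0.55)² = 0.950332 m².
Resultant F = γ·h_c·A = 12.3606 × 3.43791 × 0.950332 = 40.384 kN.
I_c = πr⁴/4 = π × 0.55⁴/4 = 0.0718688 m⁴.
Centre of pressure: y_p = y_c + I_c/(y_c·A) = 3.95 + 0.0718688/(3.95 × 0.950332) = 3.95 + 0.0191456 = 3.96915 m along the plane.
The resultant acts 0.55 + 0.0191456 = 0.569146 m (along the plate) below the hinge at the top edge, so the moment about the hinge is M = F × 0.569146 = 40.384 × 0.569146 = 22.9844 kN·m.
A normal force at the bottom, 1.1 m from the hinge, must supply this moment: P = 22.9844/1.1 = 20.8949 kN.

P ≈ 20.9 kN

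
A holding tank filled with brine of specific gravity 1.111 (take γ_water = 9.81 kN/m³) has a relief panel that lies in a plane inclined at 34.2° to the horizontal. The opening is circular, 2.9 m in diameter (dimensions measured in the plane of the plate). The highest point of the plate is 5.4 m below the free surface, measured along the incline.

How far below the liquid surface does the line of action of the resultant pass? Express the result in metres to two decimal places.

h_p = 3.89 m

γ = 1.111 × 9.81 = 10.89891 kN/m³.
Let θ = 34.2° be the plate's angle to the horizontal; measure y along the incline from where the plane meets the free surface. Vertical depth h = y·sinθ with sinθ = 0.562083.
The centroid is at the centre, 1.45 m below the top of the plate, so y_c = 5.4 + 1.45 = 6.85 m and h_c = 6.85 × 0.562083 = 3.85027 m.
A = π(1.45)² = 6.6052 m².
Resultant F = γ·h_c·A = 10.89891 × 3.85027 × 6.6052 = 277.179 kN.
I_c = πr⁴/4 = π × 1.45⁴/4 = 3.47186 m⁴.
Centre of pressure: y_p = y_c + I_c/(y_c·A) = 6.85 + 3.47186/(6.85 × 6.6052) = 6.85 + 0.0767336 = 6.92673 m along the plane.
Vertically, h_p = y_p·sinθ = 6.92673 × 0.562083 = 3.8934 m.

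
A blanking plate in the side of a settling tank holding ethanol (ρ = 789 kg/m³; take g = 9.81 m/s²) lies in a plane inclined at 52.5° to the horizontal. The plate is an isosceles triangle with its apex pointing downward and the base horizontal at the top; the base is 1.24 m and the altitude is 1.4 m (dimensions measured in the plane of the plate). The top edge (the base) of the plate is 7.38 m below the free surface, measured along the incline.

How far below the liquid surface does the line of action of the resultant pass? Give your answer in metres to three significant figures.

h_p = 6.24 m

γ = ρg = 789 × 9.81 / 1000 = 7.74009 kN/m³.
Let θ = 52.5° be the plate's angle to the horizontal; measure y along the incline from where the plane meets the free surface. Vertical depth h = y·sinθ with sinθ = 0.793353.
With the apex down, the centroid sits h/3 = 1.4/3 = 0.466667 m below the base (the top edge), so y_c = 7.38 + 0.466667 = 7.84667 m and h_c = 7.84667 × 0.793353 = 6.22518 m.
A = ½ × 1.24 × 1.4 = 0.868 m².
Resultant F = γ·h_c·A = 7.74009 × 6.22518 × 0.868 = 41.8232 kN.
I_c = b·h³/36 = 1.24 × 1.4³/36 = 0.0945156 m⁴.
Centre of pressure: y_p = y_c + I_c/(y_c·A) = 7.84667 + 0.0945156/(7.84667 × 0.868) = 7.84667 + 0.0138771 = 7.86055 m along the plane.
Vertically, h_p = y_p·sinθ = 7.86055 × 0.793353 = 6.23619 m.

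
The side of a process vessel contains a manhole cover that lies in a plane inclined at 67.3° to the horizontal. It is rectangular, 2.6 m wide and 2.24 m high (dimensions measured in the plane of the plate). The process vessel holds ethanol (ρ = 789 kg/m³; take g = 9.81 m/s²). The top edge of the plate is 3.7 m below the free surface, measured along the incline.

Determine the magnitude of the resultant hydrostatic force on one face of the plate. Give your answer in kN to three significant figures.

F ≈ 200 kN

γ = ρg = 789 × 9.81 / 1000 = 7.74009 kN/m³.
Let θ = 67.3° be the plate's angle to the horizontal; measure y along the incline from where the plane meets the free surface. Vertical depth h = y·sinθ with sinθ = 0.922538.
The centroid lies 2.24/2 = 1.12 m below the top edge, so y_c = 3.7 + 1.12 = 4.82 m and h_c = 4.82 × 0.922538 = 4.44663 m.
A = 2.6 × 2.24 = 5.824 m².
Resultant F = γ·h_c·A = 7.74009 × 4.44663 × 5.824 = 200.446 kN.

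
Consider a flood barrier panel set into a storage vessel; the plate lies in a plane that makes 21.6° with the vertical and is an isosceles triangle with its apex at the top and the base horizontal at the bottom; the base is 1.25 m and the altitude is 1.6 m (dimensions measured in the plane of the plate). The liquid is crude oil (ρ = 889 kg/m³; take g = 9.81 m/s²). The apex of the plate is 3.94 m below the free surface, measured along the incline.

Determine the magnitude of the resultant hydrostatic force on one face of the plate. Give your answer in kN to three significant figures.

γ = ρg = 889 × 9.81 / 1000 = 8.72109 kN/m³.
The plate makes 21.6° with the vertical, i.e. θ = 90° − 21.6° = 68.4° to the horizontal. Measuring y along the incline from the free-surface line, vertical depth h = y·sinθ with sinθ = 0.929776.
With the apex up, the centroid sits 2h/3 = 2 × 1.6/3 = 1.06667 m below the apex, so y_c = 3.94 + 1.06667 = 5.00667 m and h_c = 5.00667 × 0.929776 = 4.65508 m.
A = ½ × 1.25 × 1.6 = 1 m².
Resultant F = γ·h_c·A = 8.72109 × 4.65508 × 1 = 40.5974 kN.

F ≈ 40.6 kN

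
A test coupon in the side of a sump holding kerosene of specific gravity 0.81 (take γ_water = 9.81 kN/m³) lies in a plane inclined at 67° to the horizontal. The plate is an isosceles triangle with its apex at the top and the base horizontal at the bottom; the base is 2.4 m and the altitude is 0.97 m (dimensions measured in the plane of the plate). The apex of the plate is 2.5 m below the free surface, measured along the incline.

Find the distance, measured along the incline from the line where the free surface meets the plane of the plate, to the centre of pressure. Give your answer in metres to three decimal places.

γ = 0.81 × 9.81 = 7.9461 kN/m³.
Let θ = 67° be the plate's angle to the horizontal; measure y along the incline from where the plane meets the free surface. Vertical depth h = y·sinθ with sinθ = 0.920505.
With the apex up, the centroid sits 2h/3 = 2 × 0.97/3 = 0.646667 m below the apex, so y_c = 2.5 + 0.646667 = 3.14667 m and h_c = 3.14667 × 0.920505 = 2.89653 m.
A = ½ × 2.4 × 0.97 = 1.164 m².
Resultant F = γ·h_c·A = 7.9461 × 2.89653 × 1.164 = 26.7908 kN.
I_c = b·h³/36 = 2.4 × 0.97³/36 = 0.0608449 m⁴.
Centre of pressure: y_p = y_c + I_c/(y_c·A) = 3.14667 + 0.0608449/(3.14667 × 1.164) = 3.14667 + 0.0166119 = 3.16328 m along the plane.

y_p = 3.163 m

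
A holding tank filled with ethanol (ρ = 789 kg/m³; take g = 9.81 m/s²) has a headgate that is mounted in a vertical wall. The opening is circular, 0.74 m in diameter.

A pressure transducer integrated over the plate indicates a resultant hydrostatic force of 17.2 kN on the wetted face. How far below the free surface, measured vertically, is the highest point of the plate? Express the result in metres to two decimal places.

γ = ρg = 789 × 9.81 / 1000 = 7.74009 kN/m³.
A = π(0.37)² = 0.430084 m².
From F = γ·h_c·A, the centroid depth is h_c = 17.2/(7.74009 × 0.430084) = 5.16689 m.
The centroid is at the centre, 0.37 m below the top of the plate, so the highest point sits at h_top = 5.16689 − 0.37 = 4.79689 m below the surface.

d_top ≈ 4.80 m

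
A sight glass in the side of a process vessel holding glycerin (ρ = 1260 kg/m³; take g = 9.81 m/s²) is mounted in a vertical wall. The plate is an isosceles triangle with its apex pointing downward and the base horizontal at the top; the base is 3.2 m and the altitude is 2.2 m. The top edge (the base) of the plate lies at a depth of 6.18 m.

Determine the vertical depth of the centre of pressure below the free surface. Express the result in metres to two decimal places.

γ = ρg = 1260 × 9.81 / 1000 = 12.3606 kN/m³.
With the apex down, the centroid sits h/3 = 2.2/3 = 0.733333 m below the base (the top edge), so the centroid depth is h_c = 6.18 + 0.733333 = 6.91333 m.
A = ½ × 3.2 × 2.2 = 3.52 m².
Resultant F = γ·h_c·A = 12.3606 × 6.91333 × 3.52 = 300.794 kN.
I_c = b·h³/36 = 3.2 × 2.2³/36 = 0.946489 m⁴.
Centre of pressure: y_p = y_c + I_c/(y_c·A) = 6.91333 + 0.946489/(6.91333 × 3.52) = 6.91333 + 0.0388943 = 6.95222 m along the plane.

h_p = 6.95 m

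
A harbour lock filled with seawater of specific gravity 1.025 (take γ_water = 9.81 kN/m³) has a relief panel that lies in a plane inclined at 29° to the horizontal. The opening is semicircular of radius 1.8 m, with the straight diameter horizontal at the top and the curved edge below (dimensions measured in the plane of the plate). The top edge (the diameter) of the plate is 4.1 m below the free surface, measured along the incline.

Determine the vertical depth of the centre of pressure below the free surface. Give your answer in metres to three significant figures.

h_p = 2.38 m

γ = 1.025 × 9.81 = 10.05525 kN/m³.
Let θ = 29° be the plate's angle to the horizontal; measure y along the incline from where the plane meets the free surface. Vertical depth h = y·sinθ with sinθ = 0.484810.
The centroid of a semicircle lies 4r/(3π) = 0.763944 m from the diameter, here below the top edge, so y_c = 4.1 + 0.763944 = 4.86394 m and h_c = 4.86394 × 0.484810 = 2.35809 m.
A = πr²/2 = π × 1.8²/2 = 5.08938 m².
Resultant F = γ·h_c·A = 10.05525 × 2.35809 × 5.08938 = 120.675 kN.
I_c = (π/8 − 8/(9π))·r⁴ = 0.109757 × 1.8⁴ = 1.15219 m⁴.
Centre of pressure: y_p = y_c + I_c/(y_c·A) = 4.86394 + 1.15219/(4.86394 × 5.08938) = 4.86394 + 0.0465448 = 4.91048 m along the plane.
Vertically, h_p = y_p·sinθ = 4.91048 × 0.484810 = 2.38065 m.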